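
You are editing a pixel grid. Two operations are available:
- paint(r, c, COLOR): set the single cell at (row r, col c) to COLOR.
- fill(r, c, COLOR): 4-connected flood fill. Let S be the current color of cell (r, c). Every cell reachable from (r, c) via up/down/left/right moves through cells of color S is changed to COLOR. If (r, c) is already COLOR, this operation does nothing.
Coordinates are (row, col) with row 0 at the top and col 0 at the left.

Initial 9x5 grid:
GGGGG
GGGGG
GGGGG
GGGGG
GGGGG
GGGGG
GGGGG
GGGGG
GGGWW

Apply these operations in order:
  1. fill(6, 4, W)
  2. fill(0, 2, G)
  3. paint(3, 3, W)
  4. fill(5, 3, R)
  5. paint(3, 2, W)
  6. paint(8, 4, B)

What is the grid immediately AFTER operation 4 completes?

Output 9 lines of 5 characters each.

Answer: RRRRR
RRRRR
RRRRR
RRRWR
RRRRR
RRRRR
RRRRR
RRRRR
RRRRR

Derivation:
After op 1 fill(6,4,W) [43 cells changed]:
WWWWW
WWWWW
WWWWW
WWWWW
WWWWW
WWWWW
WWWWW
WWWWW
WWWWW
After op 2 fill(0,2,G) [45 cells changed]:
GGGGG
GGGGG
GGGGG
GGGGG
GGGGG
GGGGG
GGGGG
GGGGG
GGGGG
After op 3 paint(3,3,W):
GGGGG
GGGGG
GGGGG
GGGWG
GGGGG
GGGGG
GGGGG
GGGGG
GGGGG
After op 4 fill(5,3,R) [44 cells changed]:
RRRRR
RRRRR
RRRRR
RRRWR
RRRRR
RRRRR
RRRRR
RRRRR
RRRRR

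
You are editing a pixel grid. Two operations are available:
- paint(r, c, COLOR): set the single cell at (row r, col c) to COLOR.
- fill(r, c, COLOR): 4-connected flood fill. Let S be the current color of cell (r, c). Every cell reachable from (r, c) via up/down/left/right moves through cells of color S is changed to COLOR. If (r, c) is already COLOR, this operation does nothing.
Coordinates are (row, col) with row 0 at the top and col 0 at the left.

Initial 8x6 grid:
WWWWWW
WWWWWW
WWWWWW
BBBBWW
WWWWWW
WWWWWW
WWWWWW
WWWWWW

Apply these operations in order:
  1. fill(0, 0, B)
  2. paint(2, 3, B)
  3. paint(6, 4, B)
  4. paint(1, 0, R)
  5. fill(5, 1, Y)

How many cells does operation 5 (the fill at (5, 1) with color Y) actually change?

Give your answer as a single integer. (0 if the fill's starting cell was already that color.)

After op 1 fill(0,0,B) [44 cells changed]:
BBBBBB
BBBBBB
BBBBBB
BBBBBB
BBBBBB
BBBBBB
BBBBBB
BBBBBB
After op 2 paint(2,3,B):
BBBBBB
BBBBBB
BBBBBB
BBBBBB
BBBBBB
BBBBBB
BBBBBB
BBBBBB
After op 3 paint(6,4,B):
BBBBBB
BBBBBB
BBBBBB
BBBBBB
BBBBBB
BBBBBB
BBBBBB
BBBBBB
After op 4 paint(1,0,R):
BBBBBB
RBBBBB
BBBBBB
BBBBBB
BBBBBB
BBBBBB
BBBBBB
BBBBBB
After op 5 fill(5,1,Y) [47 cells changed]:
YYYYYY
RYYYYY
YYYYYY
YYYYYY
YYYYYY
YYYYYY
YYYYYY
YYYYYY

Answer: 47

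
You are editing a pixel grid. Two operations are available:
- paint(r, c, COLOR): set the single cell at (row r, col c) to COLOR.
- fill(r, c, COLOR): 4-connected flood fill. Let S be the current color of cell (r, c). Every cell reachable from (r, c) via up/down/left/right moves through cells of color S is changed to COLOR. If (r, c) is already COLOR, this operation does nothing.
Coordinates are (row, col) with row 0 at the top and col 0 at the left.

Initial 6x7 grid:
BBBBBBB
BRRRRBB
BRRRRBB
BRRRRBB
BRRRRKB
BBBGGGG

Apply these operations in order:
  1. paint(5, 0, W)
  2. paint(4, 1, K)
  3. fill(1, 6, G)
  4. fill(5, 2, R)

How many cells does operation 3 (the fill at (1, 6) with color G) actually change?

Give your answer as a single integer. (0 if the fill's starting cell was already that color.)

After op 1 paint(5,0,W):
BBBBBBB
BRRRRBB
BRRRRBB
BRRRRBB
BRRRRKB
WBBGGGG
After op 2 paint(4,1,K):
BBBBBBB
BRRRRBB
BRRRRBB
BRRRRBB
BKRRRKB
WBBGGGG
After op 3 fill(1,6,G) [18 cells changed]:
GGGGGGG
GRRRRGG
GRRRRGG
GRRRRGG
GKRRRKG
WBBGGGG

Answer: 18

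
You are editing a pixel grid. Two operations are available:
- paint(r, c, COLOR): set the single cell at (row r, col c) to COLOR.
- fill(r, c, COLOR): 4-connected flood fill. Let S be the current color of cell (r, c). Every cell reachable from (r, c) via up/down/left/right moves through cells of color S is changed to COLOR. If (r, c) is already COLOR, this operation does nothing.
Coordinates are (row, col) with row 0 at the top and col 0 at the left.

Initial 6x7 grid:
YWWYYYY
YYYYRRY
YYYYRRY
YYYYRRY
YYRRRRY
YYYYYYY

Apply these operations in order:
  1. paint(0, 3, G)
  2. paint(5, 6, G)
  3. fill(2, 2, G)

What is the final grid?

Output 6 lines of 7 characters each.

Answer: GWWGYYY
GGGGRRY
GGGGRRY
GGGGRRY
GGRRRRY
GGGGGGG

Derivation:
After op 1 paint(0,3,G):
YWWGYYY
YYYYRRY
YYYYRRY
YYYYRRY
YYRRRRY
YYYYYYY
After op 2 paint(5,6,G):
YWWGYYY
YYYYRRY
YYYYRRY
YYYYRRY
YYRRRRY
YYYYYYG
After op 3 fill(2,2,G) [21 cells changed]:
GWWGYYY
GGGGRRY
GGGGRRY
GGGGRRY
GGRRRRY
GGGGGGG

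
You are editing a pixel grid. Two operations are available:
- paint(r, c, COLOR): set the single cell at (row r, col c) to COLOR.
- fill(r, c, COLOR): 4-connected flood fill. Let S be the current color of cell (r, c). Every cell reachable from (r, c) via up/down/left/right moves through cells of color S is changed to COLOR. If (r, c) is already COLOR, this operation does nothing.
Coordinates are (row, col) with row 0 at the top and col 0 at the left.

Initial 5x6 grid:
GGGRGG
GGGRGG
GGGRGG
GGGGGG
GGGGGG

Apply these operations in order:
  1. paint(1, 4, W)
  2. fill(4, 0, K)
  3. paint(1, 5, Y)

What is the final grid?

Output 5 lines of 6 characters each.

After op 1 paint(1,4,W):
GGGRGG
GGGRWG
GGGRGG
GGGGGG
GGGGGG
After op 2 fill(4,0,K) [26 cells changed]:
KKKRKK
KKKRWK
KKKRKK
KKKKKK
KKKKKK
After op 3 paint(1,5,Y):
KKKRKK
KKKRWY
KKKRKK
KKKKKK
KKKKKK

Answer: KKKRKK
KKKRWY
KKKRKK
KKKKKK
KKKKKK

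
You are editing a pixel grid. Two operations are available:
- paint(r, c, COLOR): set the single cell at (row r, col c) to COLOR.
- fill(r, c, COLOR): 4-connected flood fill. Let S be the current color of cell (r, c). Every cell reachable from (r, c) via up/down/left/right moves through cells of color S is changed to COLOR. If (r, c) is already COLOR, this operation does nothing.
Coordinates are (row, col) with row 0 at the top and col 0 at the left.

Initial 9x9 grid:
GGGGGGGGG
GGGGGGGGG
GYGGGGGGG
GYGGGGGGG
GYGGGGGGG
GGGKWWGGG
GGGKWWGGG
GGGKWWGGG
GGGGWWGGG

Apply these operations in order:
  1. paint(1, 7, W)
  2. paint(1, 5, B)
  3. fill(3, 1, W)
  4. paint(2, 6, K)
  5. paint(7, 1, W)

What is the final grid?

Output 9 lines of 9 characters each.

After op 1 paint(1,7,W):
GGGGGGGGG
GGGGGGGWG
GYGGGGGGG
GYGGGGGGG
GYGGGGGGG
GGGKWWGGG
GGGKWWGGG
GGGKWWGGG
GGGGWWGGG
After op 2 paint(1,5,B):
GGGGGGGGG
GGGGGBGWG
GYGGGGGGG
GYGGGGGGG
GYGGGGGGG
GGGKWWGGG
GGGKWWGGG
GGGKWWGGG
GGGGWWGGG
After op 3 fill(3,1,W) [3 cells changed]:
GGGGGGGGG
GGGGGBGWG
GWGGGGGGG
GWGGGGGGG
GWGGGGGGG
GGGKWWGGG
GGGKWWGGG
GGGKWWGGG
GGGGWWGGG
After op 4 paint(2,6,K):
GGGGGGGGG
GGGGGBGWG
GWGGGGKGG
GWGGGGGGG
GWGGGGGGG
GGGKWWGGG
GGGKWWGGG
GGGKWWGGG
GGGGWWGGG
After op 5 paint(7,1,W):
GGGGGGGGG
GGGGGBGWG
GWGGGGKGG
GWGGGGGGG
GWGGGGGGG
GGGKWWGGG
GGGKWWGGG
GWGKWWGGG
GGGGWWGGG

Answer: GGGGGGGGG
GGGGGBGWG
GWGGGGKGG
GWGGGGGGG
GWGGGGGGG
GGGKWWGGG
GGGKWWGGG
GWGKWWGGG
GGGGWWGGG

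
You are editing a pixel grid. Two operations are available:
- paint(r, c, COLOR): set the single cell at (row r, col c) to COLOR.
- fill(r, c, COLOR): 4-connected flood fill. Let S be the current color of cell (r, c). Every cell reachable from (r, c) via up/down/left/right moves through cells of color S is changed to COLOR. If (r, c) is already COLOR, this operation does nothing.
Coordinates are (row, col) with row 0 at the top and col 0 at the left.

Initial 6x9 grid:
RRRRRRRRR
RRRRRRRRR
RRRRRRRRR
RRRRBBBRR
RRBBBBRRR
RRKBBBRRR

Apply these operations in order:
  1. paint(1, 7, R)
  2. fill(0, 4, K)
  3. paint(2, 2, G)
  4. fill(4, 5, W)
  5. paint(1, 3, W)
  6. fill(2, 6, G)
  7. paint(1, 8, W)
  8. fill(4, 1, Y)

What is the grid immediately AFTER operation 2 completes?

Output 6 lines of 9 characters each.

After op 1 paint(1,7,R):
RRRRRRRRR
RRRRRRRRR
RRRRRRRRR
RRRRBBBRR
RRBBBBRRR
RRKBBBRRR
After op 2 fill(0,4,K) [43 cells changed]:
KKKKKKKKK
KKKKKKKKK
KKKKKKKKK
KKKKBBBKK
KKBBBBKKK
KKKBBBKKK

Answer: KKKKKKKKK
KKKKKKKKK
KKKKKKKKK
KKKKBBBKK
KKBBBBKKK
KKKBBBKKK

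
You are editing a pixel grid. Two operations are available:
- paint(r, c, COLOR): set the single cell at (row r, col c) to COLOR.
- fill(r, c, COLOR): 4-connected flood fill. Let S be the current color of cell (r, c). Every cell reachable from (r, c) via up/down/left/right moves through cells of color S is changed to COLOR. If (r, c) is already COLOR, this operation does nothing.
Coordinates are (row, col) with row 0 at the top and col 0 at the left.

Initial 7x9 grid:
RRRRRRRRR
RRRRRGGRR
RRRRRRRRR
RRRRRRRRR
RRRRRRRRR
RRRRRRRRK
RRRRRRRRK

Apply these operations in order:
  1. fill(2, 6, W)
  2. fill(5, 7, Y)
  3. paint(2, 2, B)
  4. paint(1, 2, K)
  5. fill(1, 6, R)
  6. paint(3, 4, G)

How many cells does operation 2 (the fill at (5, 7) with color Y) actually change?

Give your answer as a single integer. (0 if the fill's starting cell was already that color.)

After op 1 fill(2,6,W) [59 cells changed]:
WWWWWWWWW
WWWWWGGWW
WWWWWWWWW
WWWWWWWWW
WWWWWWWWW
WWWWWWWWK
WWWWWWWWK
After op 2 fill(5,7,Y) [59 cells changed]:
YYYYYYYYY
YYYYYGGYY
YYYYYYYYY
YYYYYYYYY
YYYYYYYYY
YYYYYYYYK
YYYYYYYYK

Answer: 59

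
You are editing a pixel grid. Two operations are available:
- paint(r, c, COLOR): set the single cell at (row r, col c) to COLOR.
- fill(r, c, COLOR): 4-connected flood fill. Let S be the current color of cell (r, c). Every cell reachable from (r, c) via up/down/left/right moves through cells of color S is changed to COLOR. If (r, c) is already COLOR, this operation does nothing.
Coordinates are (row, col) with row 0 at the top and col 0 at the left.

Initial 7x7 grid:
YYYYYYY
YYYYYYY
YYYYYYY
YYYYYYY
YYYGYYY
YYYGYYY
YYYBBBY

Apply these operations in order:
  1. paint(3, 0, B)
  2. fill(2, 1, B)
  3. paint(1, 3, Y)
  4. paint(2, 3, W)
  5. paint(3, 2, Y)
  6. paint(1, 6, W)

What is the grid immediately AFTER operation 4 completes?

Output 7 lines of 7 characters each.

After op 1 paint(3,0,B):
YYYYYYY
YYYYYYY
YYYYYYY
BYYYYYY
YYYGYYY
YYYGYYY
YYYBBBY
After op 2 fill(2,1,B) [43 cells changed]:
BBBBBBB
BBBBBBB
BBBBBBB
BBBBBBB
BBBGBBB
BBBGBBB
BBBBBBB
After op 3 paint(1,3,Y):
BBBBBBB
BBBYBBB
BBBBBBB
BBBBBBB
BBBGBBB
BBBGBBB
BBBBBBB
After op 4 paint(2,3,W):
BBBBBBB
BBBYBBB
BBBWBBB
BBBBBBB
BBBGBBB
BBBGBBB
BBBBBBB

Answer: BBBBBBB
BBBYBBB
BBBWBBB
BBBBBBB
BBBGBBB
BBBGBBB
BBBBBBB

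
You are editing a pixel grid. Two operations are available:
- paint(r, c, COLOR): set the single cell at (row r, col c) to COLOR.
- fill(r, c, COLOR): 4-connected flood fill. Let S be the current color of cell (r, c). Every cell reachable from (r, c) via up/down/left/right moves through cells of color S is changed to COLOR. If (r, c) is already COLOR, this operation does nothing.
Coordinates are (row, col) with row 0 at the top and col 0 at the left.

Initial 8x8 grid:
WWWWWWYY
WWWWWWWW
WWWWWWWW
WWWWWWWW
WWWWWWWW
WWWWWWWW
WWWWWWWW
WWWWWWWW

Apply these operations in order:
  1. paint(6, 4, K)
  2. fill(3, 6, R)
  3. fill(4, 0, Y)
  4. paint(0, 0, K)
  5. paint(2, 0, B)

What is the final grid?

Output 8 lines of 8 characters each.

After op 1 paint(6,4,K):
WWWWWWYY
WWWWWWWW
WWWWWWWW
WWWWWWWW
WWWWWWWW
WWWWWWWW
WWWWKWWW
WWWWWWWW
After op 2 fill(3,6,R) [61 cells changed]:
RRRRRRYY
RRRRRRRR
RRRRRRRR
RRRRRRRR
RRRRRRRR
RRRRRRRR
RRRRKRRR
RRRRRRRR
After op 3 fill(4,0,Y) [61 cells changed]:
YYYYYYYY
YYYYYYYY
YYYYYYYY
YYYYYYYY
YYYYYYYY
YYYYYYYY
YYYYKYYY
YYYYYYYY
After op 4 paint(0,0,K):
KYYYYYYY
YYYYYYYY
YYYYYYYY
YYYYYYYY
YYYYYYYY
YYYYYYYY
YYYYKYYY
YYYYYYYY
After op 5 paint(2,0,B):
KYYYYYYY
YYYYYYYY
BYYYYYYY
YYYYYYYY
YYYYYYYY
YYYYYYYY
YYYYKYYY
YYYYYYYY

Answer: KYYYYYYY
YYYYYYYY
BYYYYYYY
YYYYYYYY
YYYYYYYY
YYYYYYYY
YYYYKYYY
YYYYYYYY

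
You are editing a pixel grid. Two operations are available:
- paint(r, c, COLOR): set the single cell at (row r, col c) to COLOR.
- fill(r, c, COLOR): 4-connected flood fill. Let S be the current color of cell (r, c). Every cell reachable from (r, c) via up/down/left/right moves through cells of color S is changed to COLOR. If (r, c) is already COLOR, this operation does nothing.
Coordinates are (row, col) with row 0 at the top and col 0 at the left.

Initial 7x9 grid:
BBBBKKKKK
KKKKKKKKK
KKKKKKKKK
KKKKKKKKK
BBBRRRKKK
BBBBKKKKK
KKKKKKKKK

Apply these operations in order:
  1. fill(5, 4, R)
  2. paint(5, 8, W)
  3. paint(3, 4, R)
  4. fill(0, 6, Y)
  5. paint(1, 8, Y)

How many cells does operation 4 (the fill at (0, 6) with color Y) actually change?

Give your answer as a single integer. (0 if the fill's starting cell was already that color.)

After op 1 fill(5,4,R) [49 cells changed]:
BBBBRRRRR
RRRRRRRRR
RRRRRRRRR
RRRRRRRRR
BBBRRRRRR
BBBBRRRRR
RRRRRRRRR
After op 2 paint(5,8,W):
BBBBRRRRR
RRRRRRRRR
RRRRRRRRR
RRRRRRRRR
BBBRRRRRR
BBBBRRRRW
RRRRRRRRR
After op 3 paint(3,4,R):
BBBBRRRRR
RRRRRRRRR
RRRRRRRRR
RRRRRRRRR
BBBRRRRRR
BBBBRRRRW
RRRRRRRRR
After op 4 fill(0,6,Y) [51 cells changed]:
BBBBYYYYY
YYYYYYYYY
YYYYYYYYY
YYYYYYYYY
BBBYYYYYY
BBBBYYYYW
YYYYYYYYY

Answer: 51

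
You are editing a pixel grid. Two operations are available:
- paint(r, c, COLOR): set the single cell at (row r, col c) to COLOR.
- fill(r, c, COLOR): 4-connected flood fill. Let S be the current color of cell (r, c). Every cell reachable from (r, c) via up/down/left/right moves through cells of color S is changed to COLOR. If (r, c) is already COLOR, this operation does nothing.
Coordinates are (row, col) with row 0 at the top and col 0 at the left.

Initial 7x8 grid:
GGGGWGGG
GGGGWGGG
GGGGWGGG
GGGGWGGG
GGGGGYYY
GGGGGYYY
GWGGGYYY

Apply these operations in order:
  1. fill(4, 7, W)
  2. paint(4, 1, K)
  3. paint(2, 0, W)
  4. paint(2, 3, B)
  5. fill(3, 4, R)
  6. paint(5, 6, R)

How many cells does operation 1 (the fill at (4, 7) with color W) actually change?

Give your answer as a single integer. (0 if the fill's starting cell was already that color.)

Answer: 9

Derivation:
After op 1 fill(4,7,W) [9 cells changed]:
GGGGWGGG
GGGGWGGG
GGGGWGGG
GGGGWGGG
GGGGGWWW
GGGGGWWW
GWGGGWWW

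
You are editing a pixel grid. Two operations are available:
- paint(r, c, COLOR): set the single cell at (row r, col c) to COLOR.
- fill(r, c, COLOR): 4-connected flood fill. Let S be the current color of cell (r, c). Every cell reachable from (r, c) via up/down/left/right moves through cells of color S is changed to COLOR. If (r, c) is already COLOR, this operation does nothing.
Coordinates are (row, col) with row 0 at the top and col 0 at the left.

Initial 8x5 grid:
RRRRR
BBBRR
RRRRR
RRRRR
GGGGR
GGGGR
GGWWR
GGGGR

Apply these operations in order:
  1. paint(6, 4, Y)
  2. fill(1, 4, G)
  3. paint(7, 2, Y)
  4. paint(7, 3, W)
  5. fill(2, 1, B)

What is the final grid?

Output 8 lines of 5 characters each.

Answer: BBBBB
BBBBB
BBBBB
BBBBB
BBBBB
BBBBB
BBWWY
BBYWR

Derivation:
After op 1 paint(6,4,Y):
RRRRR
BBBRR
RRRRR
RRRRR
GGGGR
GGGGR
GGWWY
GGGGR
After op 2 fill(1,4,G) [19 cells changed]:
GGGGG
BBBGG
GGGGG
GGGGG
GGGGG
GGGGG
GGWWY
GGGGR
After op 3 paint(7,2,Y):
GGGGG
BBBGG
GGGGG
GGGGG
GGGGG
GGGGG
GGWWY
GGYGR
After op 4 paint(7,3,W):
GGGGG
BBBGG
GGGGG
GGGGG
GGGGG
GGGGG
GGWWY
GGYWR
After op 5 fill(2,1,B) [31 cells changed]:
BBBBB
BBBBB
BBBBB
BBBBB
BBBBB
BBBBB
BBWWY
BBYWR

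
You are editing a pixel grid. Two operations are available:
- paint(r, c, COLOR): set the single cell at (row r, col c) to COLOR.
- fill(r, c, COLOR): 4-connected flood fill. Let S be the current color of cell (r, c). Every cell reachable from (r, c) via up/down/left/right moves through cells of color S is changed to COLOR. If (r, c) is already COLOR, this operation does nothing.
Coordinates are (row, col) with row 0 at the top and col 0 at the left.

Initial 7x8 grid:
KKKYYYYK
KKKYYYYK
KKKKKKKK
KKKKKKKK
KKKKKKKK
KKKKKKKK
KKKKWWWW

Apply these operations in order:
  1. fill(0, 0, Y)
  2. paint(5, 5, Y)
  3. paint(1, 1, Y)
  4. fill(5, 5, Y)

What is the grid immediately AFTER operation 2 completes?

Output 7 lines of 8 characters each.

After op 1 fill(0,0,Y) [44 cells changed]:
YYYYYYYY
YYYYYYYY
YYYYYYYY
YYYYYYYY
YYYYYYYY
YYYYYYYY
YYYYWWWW
After op 2 paint(5,5,Y):
YYYYYYYY
YYYYYYYY
YYYYYYYY
YYYYYYYY
YYYYYYYY
YYYYYYYY
YYYYWWWW

Answer: YYYYYYYY
YYYYYYYY
YYYYYYYY
YYYYYYYY
YYYYYYYY
YYYYYYYY
YYYYWWWW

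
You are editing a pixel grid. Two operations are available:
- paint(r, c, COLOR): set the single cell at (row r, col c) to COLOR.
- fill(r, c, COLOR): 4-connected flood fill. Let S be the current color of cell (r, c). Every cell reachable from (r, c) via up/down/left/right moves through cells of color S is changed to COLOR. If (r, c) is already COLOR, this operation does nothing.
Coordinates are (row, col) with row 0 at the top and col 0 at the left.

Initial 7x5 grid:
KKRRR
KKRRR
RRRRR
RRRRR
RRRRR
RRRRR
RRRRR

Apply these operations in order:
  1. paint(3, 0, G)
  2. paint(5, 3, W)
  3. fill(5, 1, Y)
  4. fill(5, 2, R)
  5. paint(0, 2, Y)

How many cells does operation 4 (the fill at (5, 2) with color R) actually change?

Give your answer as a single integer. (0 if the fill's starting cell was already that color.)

After op 1 paint(3,0,G):
KKRRR
KKRRR
RRRRR
GRRRR
RRRRR
RRRRR
RRRRR
After op 2 paint(5,3,W):
KKRRR
KKRRR
RRRRR
GRRRR
RRRRR
RRRWR
RRRRR
After op 3 fill(5,1,Y) [29 cells changed]:
KKYYY
KKYYY
YYYYY
GYYYY
YYYYY
YYYWY
YYYYY
After op 4 fill(5,2,R) [29 cells changed]:
KKRRR
KKRRR
RRRRR
GRRRR
RRRRR
RRRWR
RRRRR

Answer: 29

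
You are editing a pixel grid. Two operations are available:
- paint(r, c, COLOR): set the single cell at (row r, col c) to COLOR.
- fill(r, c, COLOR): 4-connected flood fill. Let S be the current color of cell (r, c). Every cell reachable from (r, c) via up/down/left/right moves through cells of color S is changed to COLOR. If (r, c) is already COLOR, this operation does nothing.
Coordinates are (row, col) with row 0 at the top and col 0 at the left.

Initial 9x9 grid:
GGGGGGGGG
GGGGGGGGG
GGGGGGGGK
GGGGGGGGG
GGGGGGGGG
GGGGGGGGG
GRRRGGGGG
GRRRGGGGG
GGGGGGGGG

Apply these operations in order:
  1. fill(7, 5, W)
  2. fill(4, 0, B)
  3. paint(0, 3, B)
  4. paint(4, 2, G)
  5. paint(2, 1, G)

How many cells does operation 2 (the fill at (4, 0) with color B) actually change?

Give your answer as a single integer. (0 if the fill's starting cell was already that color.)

Answer: 74

Derivation:
After op 1 fill(7,5,W) [74 cells changed]:
WWWWWWWWW
WWWWWWWWW
WWWWWWWWK
WWWWWWWWW
WWWWWWWWW
WWWWWWWWW
WRRRWWWWW
WRRRWWWWW
WWWWWWWWW
After op 2 fill(4,0,B) [74 cells changed]:
BBBBBBBBB
BBBBBBBBB
BBBBBBBBK
BBBBBBBBB
BBBBBBBBB
BBBBBBBBB
BRRRBBBBB
BRRRBBBBB
BBBBBBBBB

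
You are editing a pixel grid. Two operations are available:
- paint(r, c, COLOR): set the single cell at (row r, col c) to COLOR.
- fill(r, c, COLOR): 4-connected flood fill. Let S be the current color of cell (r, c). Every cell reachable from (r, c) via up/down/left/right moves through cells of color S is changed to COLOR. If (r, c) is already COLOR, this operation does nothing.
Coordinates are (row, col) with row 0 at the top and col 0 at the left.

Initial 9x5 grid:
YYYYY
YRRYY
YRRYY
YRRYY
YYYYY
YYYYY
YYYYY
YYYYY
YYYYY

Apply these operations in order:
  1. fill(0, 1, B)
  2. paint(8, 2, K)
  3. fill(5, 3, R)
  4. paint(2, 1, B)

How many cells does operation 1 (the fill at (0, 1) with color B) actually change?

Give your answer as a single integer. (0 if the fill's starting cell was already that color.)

Answer: 39

Derivation:
After op 1 fill(0,1,B) [39 cells changed]:
BBBBB
BRRBB
BRRBB
BRRBB
BBBBB
BBBBB
BBBBB
BBBBB
BBBBB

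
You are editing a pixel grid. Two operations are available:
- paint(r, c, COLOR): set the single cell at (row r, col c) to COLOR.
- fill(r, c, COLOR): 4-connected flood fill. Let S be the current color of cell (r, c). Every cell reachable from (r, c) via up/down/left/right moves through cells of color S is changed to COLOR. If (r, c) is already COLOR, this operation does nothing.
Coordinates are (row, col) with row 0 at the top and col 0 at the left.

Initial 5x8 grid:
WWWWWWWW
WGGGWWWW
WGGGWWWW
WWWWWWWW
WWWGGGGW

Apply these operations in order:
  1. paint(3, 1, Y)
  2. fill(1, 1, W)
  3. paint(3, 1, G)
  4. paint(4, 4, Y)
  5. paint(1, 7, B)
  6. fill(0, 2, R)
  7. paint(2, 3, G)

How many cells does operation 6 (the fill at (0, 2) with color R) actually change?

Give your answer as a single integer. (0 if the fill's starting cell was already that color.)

After op 1 paint(3,1,Y):
WWWWWWWW
WGGGWWWW
WGGGWWWW
WYWWWWWW
WWWGGGGW
After op 2 fill(1,1,W) [6 cells changed]:
WWWWWWWW
WWWWWWWW
WWWWWWWW
WYWWWWWW
WWWGGGGW
After op 3 paint(3,1,G):
WWWWWWWW
WWWWWWWW
WWWWWWWW
WGWWWWWW
WWWGGGGW
After op 4 paint(4,4,Y):
WWWWWWWW
WWWWWWWW
WWWWWWWW
WGWWWWWW
WWWGYGGW
After op 5 paint(1,7,B):
WWWWWWWW
WWWWWWWB
WWWWWWWW
WGWWWWWW
WWWGYGGW
After op 6 fill(0,2,R) [34 cells changed]:
RRRRRRRR
RRRRRRRB
RRRRRRRR
RGRRRRRR
RRRGYGGR

Answer: 34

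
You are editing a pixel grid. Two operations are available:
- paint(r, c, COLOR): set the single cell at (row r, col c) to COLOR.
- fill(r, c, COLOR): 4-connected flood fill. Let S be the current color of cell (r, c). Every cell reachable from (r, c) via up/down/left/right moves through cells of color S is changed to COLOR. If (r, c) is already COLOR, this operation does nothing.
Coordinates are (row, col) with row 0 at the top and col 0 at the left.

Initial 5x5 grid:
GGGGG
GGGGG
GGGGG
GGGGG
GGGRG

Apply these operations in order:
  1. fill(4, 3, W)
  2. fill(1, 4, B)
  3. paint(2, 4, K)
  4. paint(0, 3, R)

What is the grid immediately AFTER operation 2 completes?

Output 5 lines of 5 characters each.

After op 1 fill(4,3,W) [1 cells changed]:
GGGGG
GGGGG
GGGGG
GGGGG
GGGWG
After op 2 fill(1,4,B) [24 cells changed]:
BBBBB
BBBBB
BBBBB
BBBBB
BBBWB

Answer: BBBBB
BBBBB
BBBBB
BBBBB
BBBWB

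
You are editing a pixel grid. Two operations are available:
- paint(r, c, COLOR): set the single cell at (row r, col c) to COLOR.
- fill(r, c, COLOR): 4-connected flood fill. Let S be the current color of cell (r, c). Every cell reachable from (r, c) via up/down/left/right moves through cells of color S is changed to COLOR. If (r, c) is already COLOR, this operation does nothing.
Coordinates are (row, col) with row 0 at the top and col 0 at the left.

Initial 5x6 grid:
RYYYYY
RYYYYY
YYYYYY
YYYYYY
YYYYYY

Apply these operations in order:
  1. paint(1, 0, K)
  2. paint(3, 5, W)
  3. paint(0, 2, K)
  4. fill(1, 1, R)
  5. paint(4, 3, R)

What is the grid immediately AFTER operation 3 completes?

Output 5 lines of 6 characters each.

Answer: RYKYYY
KYYYYY
YYYYYY
YYYYYW
YYYYYY

Derivation:
After op 1 paint(1,0,K):
RYYYYY
KYYYYY
YYYYYY
YYYYYY
YYYYYY
After op 2 paint(3,5,W):
RYYYYY
KYYYYY
YYYYYY
YYYYYW
YYYYYY
After op 3 paint(0,2,K):
RYKYYY
KYYYYY
YYYYYY
YYYYYW
YYYYYY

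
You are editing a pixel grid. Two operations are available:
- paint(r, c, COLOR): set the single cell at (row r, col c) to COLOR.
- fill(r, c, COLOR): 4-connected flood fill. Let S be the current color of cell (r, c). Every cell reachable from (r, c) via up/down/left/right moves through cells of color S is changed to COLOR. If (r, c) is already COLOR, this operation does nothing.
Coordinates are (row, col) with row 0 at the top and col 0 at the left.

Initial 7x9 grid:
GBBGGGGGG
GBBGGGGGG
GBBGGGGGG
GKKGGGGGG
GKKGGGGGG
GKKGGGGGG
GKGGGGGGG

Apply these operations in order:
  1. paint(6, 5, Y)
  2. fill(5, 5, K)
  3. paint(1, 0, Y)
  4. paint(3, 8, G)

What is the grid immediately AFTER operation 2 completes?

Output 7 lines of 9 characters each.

Answer: GBBKKKKKK
GBBKKKKKK
GBBKKKKKK
GKKKKKKKK
GKKKKKKKK
GKKKKKKKK
GKKKKYKKK

Derivation:
After op 1 paint(6,5,Y):
GBBGGGGGG
GBBGGGGGG
GBBGGGGGG
GKKGGGGGG
GKKGGGGGG
GKKGGGGGG
GKGGGYGGG
After op 2 fill(5,5,K) [42 cells changed]:
GBBKKKKKK
GBBKKKKKK
GBBKKKKKK
GKKKKKKKK
GKKKKKKKK
GKKKKKKKK
GKKKKYKKK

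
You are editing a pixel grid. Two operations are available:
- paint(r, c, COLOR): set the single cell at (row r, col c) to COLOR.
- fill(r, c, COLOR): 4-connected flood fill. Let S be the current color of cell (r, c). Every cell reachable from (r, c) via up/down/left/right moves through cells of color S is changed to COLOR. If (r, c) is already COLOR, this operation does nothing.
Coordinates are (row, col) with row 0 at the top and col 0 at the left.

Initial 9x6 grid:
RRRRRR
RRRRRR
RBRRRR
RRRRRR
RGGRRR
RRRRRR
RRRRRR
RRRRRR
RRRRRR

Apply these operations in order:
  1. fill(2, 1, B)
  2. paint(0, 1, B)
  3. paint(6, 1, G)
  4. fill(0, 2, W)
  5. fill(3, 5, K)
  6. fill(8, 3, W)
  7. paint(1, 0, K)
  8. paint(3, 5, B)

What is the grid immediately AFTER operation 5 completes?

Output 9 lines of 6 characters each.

Answer: KBKKKK
KKKKKK
KBKKKK
KKKKKK
KGGKKK
KKKKKK
KGKKKK
KKKKKK
KKKKKK

Derivation:
After op 1 fill(2,1,B) [0 cells changed]:
RRRRRR
RRRRRR
RBRRRR
RRRRRR
RGGRRR
RRRRRR
RRRRRR
RRRRRR
RRRRRR
After op 2 paint(0,1,B):
RBRRRR
RRRRRR
RBRRRR
RRRRRR
RGGRRR
RRRRRR
RRRRRR
RRRRRR
RRRRRR
After op 3 paint(6,1,G):
RBRRRR
RRRRRR
RBRRRR
RRRRRR
RGGRRR
RRRRRR
RGRRRR
RRRRRR
RRRRRR
After op 4 fill(0,2,W) [49 cells changed]:
WBWWWW
WWWWWW
WBWWWW
WWWWWW
WGGWWW
WWWWWW
WGWWWW
WWWWWW
WWWWWW
After op 5 fill(3,5,K) [49 cells changed]:
KBKKKK
KKKKKK
KBKKKK
KKKKKK
KGGKKK
KKKKKK
KGKKKK
KKKKKK
KKKKKK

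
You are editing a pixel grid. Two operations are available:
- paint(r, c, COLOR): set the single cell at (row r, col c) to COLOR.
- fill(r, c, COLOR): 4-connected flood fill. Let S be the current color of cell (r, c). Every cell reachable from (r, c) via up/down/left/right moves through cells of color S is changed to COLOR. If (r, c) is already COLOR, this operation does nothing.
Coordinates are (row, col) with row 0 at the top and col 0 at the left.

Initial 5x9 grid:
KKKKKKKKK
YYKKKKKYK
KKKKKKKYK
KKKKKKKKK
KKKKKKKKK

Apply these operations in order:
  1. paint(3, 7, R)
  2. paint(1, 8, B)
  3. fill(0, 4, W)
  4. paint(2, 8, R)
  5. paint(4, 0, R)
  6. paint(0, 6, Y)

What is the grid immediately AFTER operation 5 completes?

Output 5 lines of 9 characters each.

Answer: WWWWWWWWW
YYWWWWWYB
WWWWWWWYR
WWWWWWWRW
RWWWWWWWW

Derivation:
After op 1 paint(3,7,R):
KKKKKKKKK
YYKKKKKYK
KKKKKKKYK
KKKKKKKRK
KKKKKKKKK
After op 2 paint(1,8,B):
KKKKKKKKK
YYKKKKKYB
KKKKKKKYK
KKKKKKKRK
KKKKKKKKK
After op 3 fill(0,4,W) [39 cells changed]:
WWWWWWWWW
YYWWWWWYB
WWWWWWWYW
WWWWWWWRW
WWWWWWWWW
After op 4 paint(2,8,R):
WWWWWWWWW
YYWWWWWYB
WWWWWWWYR
WWWWWWWRW
WWWWWWWWW
After op 5 paint(4,0,R):
WWWWWWWWW
YYWWWWWYB
WWWWWWWYR
WWWWWWWRW
RWWWWWWWW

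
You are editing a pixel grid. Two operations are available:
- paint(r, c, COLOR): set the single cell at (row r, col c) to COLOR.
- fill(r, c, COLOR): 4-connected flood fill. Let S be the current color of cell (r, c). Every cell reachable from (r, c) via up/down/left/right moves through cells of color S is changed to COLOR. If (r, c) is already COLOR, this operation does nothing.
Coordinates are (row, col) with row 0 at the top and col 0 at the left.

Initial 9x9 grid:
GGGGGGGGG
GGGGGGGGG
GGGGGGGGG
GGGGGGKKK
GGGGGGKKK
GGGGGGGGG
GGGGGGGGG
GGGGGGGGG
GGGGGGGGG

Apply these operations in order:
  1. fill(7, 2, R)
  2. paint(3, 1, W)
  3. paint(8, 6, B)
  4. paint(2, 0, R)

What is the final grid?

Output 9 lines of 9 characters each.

Answer: RRRRRRRRR
RRRRRRRRR
RRRRRRRRR
RWRRRRKKK
RRRRRRKKK
RRRRRRRRR
RRRRRRRRR
RRRRRRRRR
RRRRRRBRR

Derivation:
After op 1 fill(7,2,R) [75 cells changed]:
RRRRRRRRR
RRRRRRRRR
RRRRRRRRR
RRRRRRKKK
RRRRRRKKK
RRRRRRRRR
RRRRRRRRR
RRRRRRRRR
RRRRRRRRR
After op 2 paint(3,1,W):
RRRRRRRRR
RRRRRRRRR
RRRRRRRRR
RWRRRRKKK
RRRRRRKKK
RRRRRRRRR
RRRRRRRRR
RRRRRRRRR
RRRRRRRRR
After op 3 paint(8,6,B):
RRRRRRRRR
RRRRRRRRR
RRRRRRRRR
RWRRRRKKK
RRRRRRKKK
RRRRRRRRR
RRRRRRRRR
RRRRRRRRR
RRRRRRBRR
After op 4 paint(2,0,R):
RRRRRRRRR
RRRRRRRRR
RRRRRRRRR
RWRRRRKKK
RRRRRRKKK
RRRRRRRRR
RRRRRRRRR
RRRRRRRRR
RRRRRRBRR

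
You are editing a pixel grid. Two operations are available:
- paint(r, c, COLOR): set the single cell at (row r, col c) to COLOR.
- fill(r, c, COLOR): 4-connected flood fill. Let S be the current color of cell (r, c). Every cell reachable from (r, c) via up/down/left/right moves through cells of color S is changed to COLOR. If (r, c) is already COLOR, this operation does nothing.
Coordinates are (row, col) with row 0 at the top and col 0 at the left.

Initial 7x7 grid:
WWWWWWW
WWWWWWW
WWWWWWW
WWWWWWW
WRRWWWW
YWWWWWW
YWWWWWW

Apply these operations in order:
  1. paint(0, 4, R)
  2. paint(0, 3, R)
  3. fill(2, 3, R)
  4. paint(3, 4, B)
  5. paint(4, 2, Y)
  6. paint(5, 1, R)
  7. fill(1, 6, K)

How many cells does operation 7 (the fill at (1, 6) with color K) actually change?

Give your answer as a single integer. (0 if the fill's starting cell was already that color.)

After op 1 paint(0,4,R):
WWWWRWW
WWWWWWW
WWWWWWW
WWWWWWW
WRRWWWW
YWWWWWW
YWWWWWW
After op 2 paint(0,3,R):
WWWRRWW
WWWWWWW
WWWWWWW
WWWWWWW
WRRWWWW
YWWWWWW
YWWWWWW
After op 3 fill(2,3,R) [43 cells changed]:
RRRRRRR
RRRRRRR
RRRRRRR
RRRRRRR
RRRRRRR
YRRRRRR
YRRRRRR
After op 4 paint(3,4,B):
RRRRRRR
RRRRRRR
RRRRRRR
RRRRBRR
RRRRRRR
YRRRRRR
YRRRRRR
After op 5 paint(4,2,Y):
RRRRRRR
RRRRRRR
RRRRRRR
RRRRBRR
RRYRRRR
YRRRRRR
YRRRRRR
After op 6 paint(5,1,R):
RRRRRRR
RRRRRRR
RRRRRRR
RRRRBRR
RRYRRRR
YRRRRRR
YRRRRRR
After op 7 fill(1,6,K) [45 cells changed]:
KKKKKKK
KKKKKKK
KKKKKKK
KKKKBKK
KKYKKKK
YKKKKKK
YKKKKKK

Answer: 45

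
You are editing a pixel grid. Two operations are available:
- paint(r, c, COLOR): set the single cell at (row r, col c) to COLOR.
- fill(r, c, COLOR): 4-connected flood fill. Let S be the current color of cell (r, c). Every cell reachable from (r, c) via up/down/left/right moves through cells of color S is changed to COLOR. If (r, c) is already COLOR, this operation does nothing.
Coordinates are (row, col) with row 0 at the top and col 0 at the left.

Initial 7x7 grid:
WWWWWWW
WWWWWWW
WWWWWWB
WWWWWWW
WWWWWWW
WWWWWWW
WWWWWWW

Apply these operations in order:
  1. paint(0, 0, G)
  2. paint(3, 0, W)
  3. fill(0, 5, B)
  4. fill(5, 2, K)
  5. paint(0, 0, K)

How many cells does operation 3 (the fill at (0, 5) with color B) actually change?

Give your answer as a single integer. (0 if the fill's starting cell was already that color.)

After op 1 paint(0,0,G):
GWWWWWW
WWWWWWW
WWWWWWB
WWWWWWW
WWWWWWW
WWWWWWW
WWWWWWW
After op 2 paint(3,0,W):
GWWWWWW
WWWWWWW
WWWWWWB
WWWWWWW
WWWWWWW
WWWWWWW
WWWWWWW
After op 3 fill(0,5,B) [47 cells changed]:
GBBBBBB
BBBBBBB
BBBBBBB
BBBBBBB
BBBBBBB
BBBBBBB
BBBBBBB

Answer: 47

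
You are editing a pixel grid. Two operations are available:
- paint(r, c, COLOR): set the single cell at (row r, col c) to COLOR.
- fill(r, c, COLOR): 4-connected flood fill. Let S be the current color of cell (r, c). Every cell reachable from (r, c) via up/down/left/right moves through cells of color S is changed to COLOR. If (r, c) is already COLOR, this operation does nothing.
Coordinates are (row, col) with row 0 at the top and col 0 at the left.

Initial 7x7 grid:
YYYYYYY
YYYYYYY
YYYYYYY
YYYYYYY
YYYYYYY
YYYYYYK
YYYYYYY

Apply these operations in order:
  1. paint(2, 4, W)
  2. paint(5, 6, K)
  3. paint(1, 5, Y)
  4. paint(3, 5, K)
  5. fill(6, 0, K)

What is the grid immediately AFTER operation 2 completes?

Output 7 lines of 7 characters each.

After op 1 paint(2,4,W):
YYYYYYY
YYYYYYY
YYYYWYY
YYYYYYY
YYYYYYY
YYYYYYK
YYYYYYY
After op 2 paint(5,6,K):
YYYYYYY
YYYYYYY
YYYYWYY
YYYYYYY
YYYYYYY
YYYYYYK
YYYYYYY

Answer: YYYYYYY
YYYYYYY
YYYYWYY
YYYYYYY
YYYYYYY
YYYYYYK
YYYYYYY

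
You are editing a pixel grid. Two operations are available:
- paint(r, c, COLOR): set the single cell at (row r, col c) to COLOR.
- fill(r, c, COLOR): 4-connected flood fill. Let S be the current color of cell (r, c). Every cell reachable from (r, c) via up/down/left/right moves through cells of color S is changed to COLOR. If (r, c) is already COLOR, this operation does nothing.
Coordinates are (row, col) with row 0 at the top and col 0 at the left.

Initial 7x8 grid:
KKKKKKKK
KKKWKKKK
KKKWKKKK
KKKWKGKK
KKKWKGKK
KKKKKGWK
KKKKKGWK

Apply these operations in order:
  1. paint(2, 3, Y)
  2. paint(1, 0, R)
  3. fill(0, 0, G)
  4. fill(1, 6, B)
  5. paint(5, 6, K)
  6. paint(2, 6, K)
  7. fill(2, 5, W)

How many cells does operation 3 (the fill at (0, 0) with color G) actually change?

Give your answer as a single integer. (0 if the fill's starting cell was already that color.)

Answer: 45

Derivation:
After op 1 paint(2,3,Y):
KKKKKKKK
KKKWKKKK
KKKYKKKK
KKKWKGKK
KKKWKGKK
KKKKKGWK
KKKKKGWK
After op 2 paint(1,0,R):
KKKKKKKK
RKKWKKKK
KKKYKKKK
KKKWKGKK
KKKWKGKK
KKKKKGWK
KKKKKGWK
After op 3 fill(0,0,G) [45 cells changed]:
GGGGGGGG
RGGWGGGG
GGGYGGGG
GGGWGGGG
GGGWGGGG
GGGGGGWG
GGGGGGWG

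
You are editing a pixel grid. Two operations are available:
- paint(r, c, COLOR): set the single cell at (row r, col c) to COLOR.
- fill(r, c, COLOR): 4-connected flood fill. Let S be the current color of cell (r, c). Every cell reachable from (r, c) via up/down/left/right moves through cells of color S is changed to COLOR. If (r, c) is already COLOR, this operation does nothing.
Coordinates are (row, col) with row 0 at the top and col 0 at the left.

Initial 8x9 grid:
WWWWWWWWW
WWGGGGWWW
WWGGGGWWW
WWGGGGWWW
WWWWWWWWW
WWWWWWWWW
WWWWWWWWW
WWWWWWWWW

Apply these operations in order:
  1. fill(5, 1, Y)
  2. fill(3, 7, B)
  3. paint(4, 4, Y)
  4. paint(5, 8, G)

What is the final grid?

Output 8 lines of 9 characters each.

Answer: BBBBBBBBB
BBGGGGBBB
BBGGGGBBB
BBGGGGBBB
BBBBYBBBB
BBBBBBBBG
BBBBBBBBB
BBBBBBBBB

Derivation:
After op 1 fill(5,1,Y) [60 cells changed]:
YYYYYYYYY
YYGGGGYYY
YYGGGGYYY
YYGGGGYYY
YYYYYYYYY
YYYYYYYYY
YYYYYYYYY
YYYYYYYYY
After op 2 fill(3,7,B) [60 cells changed]:
BBBBBBBBB
BBGGGGBBB
BBGGGGBBB
BBGGGGBBB
BBBBBBBBB
BBBBBBBBB
BBBBBBBBB
BBBBBBBBB
After op 3 paint(4,4,Y):
BBBBBBBBB
BBGGGGBBB
BBGGGGBBB
BBGGGGBBB
BBBBYBBBB
BBBBBBBBB
BBBBBBBBB
BBBBBBBBB
After op 4 paint(5,8,G):
BBBBBBBBB
BBGGGGBBB
BBGGGGBBB
BBGGGGBBB
BBBBYBBBB
BBBBBBBBG
BBBBBBBBB
BBBBBBBBB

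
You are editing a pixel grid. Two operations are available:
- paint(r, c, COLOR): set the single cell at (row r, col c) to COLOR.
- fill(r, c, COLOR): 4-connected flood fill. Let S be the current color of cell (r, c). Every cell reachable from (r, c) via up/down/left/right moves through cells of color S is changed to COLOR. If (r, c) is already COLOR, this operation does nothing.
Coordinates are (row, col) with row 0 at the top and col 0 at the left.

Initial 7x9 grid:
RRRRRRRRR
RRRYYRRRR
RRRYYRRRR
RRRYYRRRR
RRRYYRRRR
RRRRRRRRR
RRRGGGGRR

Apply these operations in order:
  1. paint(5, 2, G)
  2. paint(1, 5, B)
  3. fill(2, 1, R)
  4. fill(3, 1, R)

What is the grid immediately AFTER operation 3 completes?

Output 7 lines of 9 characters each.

After op 1 paint(5,2,G):
RRRRRRRRR
RRRYYRRRR
RRRYYRRRR
RRRYYRRRR
RRRYYRRRR
RRGRRRRRR
RRRGGGGRR
After op 2 paint(1,5,B):
RRRRRRRRR
RRRYYBRRR
RRRYYRRRR
RRRYYRRRR
RRRYYRRRR
RRGRRRRRR
RRRGGGGRR
After op 3 fill(2,1,R) [0 cells changed]:
RRRRRRRRR
RRRYYBRRR
RRRYYRRRR
RRRYYRRRR
RRRYYRRRR
RRGRRRRRR
RRRGGGGRR

Answer: RRRRRRRRR
RRRYYBRRR
RRRYYRRRR
RRRYYRRRR
RRRYYRRRR
RRGRRRRRR
RRRGGGGRR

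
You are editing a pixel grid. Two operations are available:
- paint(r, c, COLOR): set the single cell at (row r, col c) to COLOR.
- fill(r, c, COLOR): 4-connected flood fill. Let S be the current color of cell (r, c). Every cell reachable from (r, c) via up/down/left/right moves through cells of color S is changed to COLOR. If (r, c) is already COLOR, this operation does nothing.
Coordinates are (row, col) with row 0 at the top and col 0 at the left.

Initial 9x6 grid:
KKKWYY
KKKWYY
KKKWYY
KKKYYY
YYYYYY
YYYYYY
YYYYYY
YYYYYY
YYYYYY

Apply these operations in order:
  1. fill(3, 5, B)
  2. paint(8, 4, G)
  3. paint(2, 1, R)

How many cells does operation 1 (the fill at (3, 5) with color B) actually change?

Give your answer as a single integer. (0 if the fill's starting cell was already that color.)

After op 1 fill(3,5,B) [39 cells changed]:
KKKWBB
KKKWBB
KKKWBB
KKKBBB
BBBBBB
BBBBBB
BBBBBB
BBBBBB
BBBBBB

Answer: 39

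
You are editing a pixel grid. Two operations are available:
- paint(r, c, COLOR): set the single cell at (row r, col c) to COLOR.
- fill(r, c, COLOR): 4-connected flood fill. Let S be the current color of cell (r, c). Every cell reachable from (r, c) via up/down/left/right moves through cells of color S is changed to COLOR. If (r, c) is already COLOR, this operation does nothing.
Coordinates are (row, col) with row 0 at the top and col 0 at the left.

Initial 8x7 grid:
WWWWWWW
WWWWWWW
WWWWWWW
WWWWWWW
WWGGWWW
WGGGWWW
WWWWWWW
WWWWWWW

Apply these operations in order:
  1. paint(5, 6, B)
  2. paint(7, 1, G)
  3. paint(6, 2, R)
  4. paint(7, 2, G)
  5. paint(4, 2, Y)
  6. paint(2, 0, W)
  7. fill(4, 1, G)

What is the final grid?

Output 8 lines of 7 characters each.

Answer: GGGGGGG
GGGGGGG
GGGGGGG
GGGGGGG
GGYGGGG
GGGGGGB
GGRGGGG
GGGGGGG

Derivation:
After op 1 paint(5,6,B):
WWWWWWW
WWWWWWW
WWWWWWW
WWWWWWW
WWGGWWW
WGGGWWB
WWWWWWW
WWWWWWW
After op 2 paint(7,1,G):
WWWWWWW
WWWWWWW
WWWWWWW
WWWWWWW
WWGGWWW
WGGGWWB
WWWWWWW
WGWWWWW
After op 3 paint(6,2,R):
WWWWWWW
WWWWWWW
WWWWWWW
WWWWWWW
WWGGWWW
WGGGWWB
WWRWWWW
WGWWWWW
After op 4 paint(7,2,G):
WWWWWWW
WWWWWWW
WWWWWWW
WWWWWWW
WWGGWWW
WGGGWWB
WWRWWWW
WGGWWWW
After op 5 paint(4,2,Y):
WWWWWWW
WWWWWWW
WWWWWWW
WWWWWWW
WWYGWWW
WGGGWWB
WWRWWWW
WGGWWWW
After op 6 paint(2,0,W):
WWWWWWW
WWWWWWW
WWWWWWW
WWWWWWW
WWYGWWW
WGGGWWB
WWRWWWW
WGGWWWW
After op 7 fill(4,1,G) [47 cells changed]:
GGGGGGG
GGGGGGG
GGGGGGG
GGGGGGG
GGYGGGG
GGGGGGB
GGRGGGG
GGGGGGG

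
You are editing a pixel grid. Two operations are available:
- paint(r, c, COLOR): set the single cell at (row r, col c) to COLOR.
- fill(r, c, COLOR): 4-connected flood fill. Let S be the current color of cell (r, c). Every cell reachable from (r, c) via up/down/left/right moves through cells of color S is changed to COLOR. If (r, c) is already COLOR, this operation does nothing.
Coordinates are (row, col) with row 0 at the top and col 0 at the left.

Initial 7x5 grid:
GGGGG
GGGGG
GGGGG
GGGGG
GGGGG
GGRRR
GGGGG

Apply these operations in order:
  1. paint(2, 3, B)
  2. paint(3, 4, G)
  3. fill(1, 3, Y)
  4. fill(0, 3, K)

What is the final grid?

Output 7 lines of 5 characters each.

After op 1 paint(2,3,B):
GGGGG
GGGGG
GGGBG
GGGGG
GGGGG
GGRRR
GGGGG
After op 2 paint(3,4,G):
GGGGG
GGGGG
GGGBG
GGGGG
GGGGG
GGRRR
GGGGG
After op 3 fill(1,3,Y) [31 cells changed]:
YYYYY
YYYYY
YYYBY
YYYYY
YYYYY
YYRRR
YYYYY
After op 4 fill(0,3,K) [31 cells changed]:
KKKKK
KKKKK
KKKBK
KKKKK
KKKKK
KKRRR
KKKKK

Answer: KKKKK
KKKKK
KKKBK
KKKKK
KKKKK
KKRRR
KKKKK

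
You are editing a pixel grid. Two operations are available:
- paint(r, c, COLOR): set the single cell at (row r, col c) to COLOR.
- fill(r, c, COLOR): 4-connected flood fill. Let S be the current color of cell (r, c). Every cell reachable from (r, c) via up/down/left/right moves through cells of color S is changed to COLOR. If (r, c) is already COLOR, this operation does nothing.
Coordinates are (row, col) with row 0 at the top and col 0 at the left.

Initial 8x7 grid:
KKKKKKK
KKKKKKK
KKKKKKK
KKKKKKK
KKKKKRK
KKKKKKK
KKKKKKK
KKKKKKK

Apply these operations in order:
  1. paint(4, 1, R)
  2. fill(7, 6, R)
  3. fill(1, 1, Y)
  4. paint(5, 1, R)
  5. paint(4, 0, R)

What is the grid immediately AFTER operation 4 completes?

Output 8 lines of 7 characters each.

Answer: YYYYYYY
YYYYYYY
YYYYYYY
YYYYYYY
YYYYYYY
YRYYYYY
YYYYYYY
YYYYYYY

Derivation:
After op 1 paint(4,1,R):
KKKKKKK
KKKKKKK
KKKKKKK
KKKKKKK
KRKKKRK
KKKKKKK
KKKKKKK
KKKKKKK
After op 2 fill(7,6,R) [54 cells changed]:
RRRRRRR
RRRRRRR
RRRRRRR
RRRRRRR
RRRRRRR
RRRRRRR
RRRRRRR
RRRRRRR
After op 3 fill(1,1,Y) [56 cells changed]:
YYYYYYY
YYYYYYY
YYYYYYY
YYYYYYY
YYYYYYY
YYYYYYY
YYYYYYY
YYYYYYY
After op 4 paint(5,1,R):
YYYYYYY
YYYYYYY
YYYYYYY
YYYYYYY
YYYYYYY
YRYYYYY
YYYYYYY
YYYYYYY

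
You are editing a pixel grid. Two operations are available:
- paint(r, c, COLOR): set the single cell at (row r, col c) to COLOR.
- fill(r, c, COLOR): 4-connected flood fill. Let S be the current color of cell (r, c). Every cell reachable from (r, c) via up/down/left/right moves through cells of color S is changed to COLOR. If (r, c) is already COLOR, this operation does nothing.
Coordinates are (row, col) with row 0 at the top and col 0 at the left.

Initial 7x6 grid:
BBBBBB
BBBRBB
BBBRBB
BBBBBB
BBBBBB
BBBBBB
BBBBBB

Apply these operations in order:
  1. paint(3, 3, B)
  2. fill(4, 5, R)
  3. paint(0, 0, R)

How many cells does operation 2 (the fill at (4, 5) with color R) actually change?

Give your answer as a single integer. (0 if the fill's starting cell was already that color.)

Answer: 40

Derivation:
After op 1 paint(3,3,B):
BBBBBB
BBBRBB
BBBRBB
BBBBBB
BBBBBB
BBBBBB
BBBBBB
After op 2 fill(4,5,R) [40 cells changed]:
RRRRRR
RRRRRR
RRRRRR
RRRRRR
RRRRRR
RRRRRR
RRRRRR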